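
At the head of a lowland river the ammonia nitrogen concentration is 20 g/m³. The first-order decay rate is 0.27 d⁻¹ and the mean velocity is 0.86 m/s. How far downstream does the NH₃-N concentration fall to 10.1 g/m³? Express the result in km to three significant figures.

From C = C₀·e^(−kt), t = ln(C₀/C)/k = ln(20/10.1)/0.27 = 0.6832/0.27 = 2.53 d.
Distance = v·t = 0.86 m/s × 2.186e+05 s = 1.88e+05 m = 188 km.

188 km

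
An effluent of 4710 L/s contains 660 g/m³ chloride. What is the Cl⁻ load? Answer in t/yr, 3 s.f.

4710 L/s = 4.71 m³/s.
Mass flux = Q·C = 4.71 m³/s × 660 g/m³ = 3109 g/s.
= 3109 g/s × 31.56 = 9.81e+04 t/yr.

98100 t/yr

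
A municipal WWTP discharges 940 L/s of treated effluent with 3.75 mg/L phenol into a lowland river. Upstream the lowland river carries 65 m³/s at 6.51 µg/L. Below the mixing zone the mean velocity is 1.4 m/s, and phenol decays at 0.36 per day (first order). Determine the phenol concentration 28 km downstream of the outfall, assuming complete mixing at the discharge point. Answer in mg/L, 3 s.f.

0.0551 mg/L

940 L/s = 0.94 m³/s.
6.51 µg/L = 0.00651 mg/L.
After complete mixing, C₀ = (0.94·3.75 + 65·0.00651) / 65.94 = 0.05987 mg/L.
Travel time t = 2.8e+04 m / 1.4 m/s = 2e+04 s = 0.2315 d.
C = 0.05987·exp(−0.36·0.2315) = 0.05987·0.92 = 0.05509 mg/L.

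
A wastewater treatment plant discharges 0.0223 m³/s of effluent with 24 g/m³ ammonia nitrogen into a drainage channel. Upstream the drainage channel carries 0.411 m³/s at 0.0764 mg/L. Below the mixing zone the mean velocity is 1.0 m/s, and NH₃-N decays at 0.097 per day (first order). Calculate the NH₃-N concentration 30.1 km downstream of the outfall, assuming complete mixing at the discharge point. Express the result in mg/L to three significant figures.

After complete mixing, C₀ = (0.0223·24 + 0.411·0.0764) / 0.4333 = 1.308 mg/L.
Travel time t = 3.01e+04 m / 1.0 m/s = 3.01e+04 s = 0.3484 d.
C = 1.308·exp(−0.097·0.3484) = 1.308·0.9668 = 1.264 mg/L.

1.26 mg/L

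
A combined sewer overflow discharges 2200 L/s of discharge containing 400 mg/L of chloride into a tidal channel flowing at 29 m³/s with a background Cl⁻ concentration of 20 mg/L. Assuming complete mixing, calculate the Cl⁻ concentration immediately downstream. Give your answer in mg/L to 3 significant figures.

2200 L/s = 2.2 m³/s.
Flow-weighted mixing gives C = (2.2·400 + 29·20) / (2.2 + 29) = 1460/31.2 = 46.79 mg/L.

46.8 mg/L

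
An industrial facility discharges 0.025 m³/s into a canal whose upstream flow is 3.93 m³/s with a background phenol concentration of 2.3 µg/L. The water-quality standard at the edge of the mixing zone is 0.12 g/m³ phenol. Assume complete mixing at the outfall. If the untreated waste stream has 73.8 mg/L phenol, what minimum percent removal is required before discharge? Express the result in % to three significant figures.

2.3 µg/L = 0.0023 mg/L.
Mass balance: 0.12·3.955 = 0.025·Cₑ + 3.93·0.0023.
Cₑ = (0.4746 − 0.009039) / 0.025 = 18.62 mg/L.
Required removal = 1 − 18.62/73.8 = 74.77 %.

74.8 %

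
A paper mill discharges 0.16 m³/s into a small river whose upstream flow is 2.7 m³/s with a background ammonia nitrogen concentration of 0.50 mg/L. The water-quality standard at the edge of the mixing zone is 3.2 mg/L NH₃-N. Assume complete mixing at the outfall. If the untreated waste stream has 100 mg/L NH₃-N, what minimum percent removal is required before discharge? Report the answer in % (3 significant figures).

51.2 %

Mass balance: 3.2·2.86 = 0.16·Cₑ + 2.7·0.5.
Cₑ = (9.152 − 1.35) / 0.16 = 48.76 mg/L.
Required removal = 1 − 48.76/100 = 51.24 %.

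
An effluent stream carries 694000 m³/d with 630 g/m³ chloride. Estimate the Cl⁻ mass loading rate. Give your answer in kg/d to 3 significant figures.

437000 kg/d

694000 m³/d = 8.032 m³/s.
Mass flux = Q·C = 8.032 m³/s × 630 g/m³ = 5060 g/s.
= 5060 g/s × 86.4 = 4.372e+05 kg/d.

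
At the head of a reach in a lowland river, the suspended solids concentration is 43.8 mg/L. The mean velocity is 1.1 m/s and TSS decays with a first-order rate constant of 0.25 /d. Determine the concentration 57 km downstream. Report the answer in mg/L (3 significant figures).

37.7 mg/L

Travel time t = 57 km / 1.1 m/s = 5.7e+04/1.1 = 5.182e+04 s = 0.5997 d.
First-order decay: C = 43.8·exp(−0.25·0.5997) = 43.8·0.8608 = 37.7 mg/L.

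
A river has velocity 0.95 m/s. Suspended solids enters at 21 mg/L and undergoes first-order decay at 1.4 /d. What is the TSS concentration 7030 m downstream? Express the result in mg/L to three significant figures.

18.6 mg/L

Travel time t = 7030 m / 0.95 m/s = 7030/0.95 = 7400 s = 0.08565 d.
First-order decay: C = 21·exp(−1.4·0.08565) = 21·0.887 = 18.63 mg/L.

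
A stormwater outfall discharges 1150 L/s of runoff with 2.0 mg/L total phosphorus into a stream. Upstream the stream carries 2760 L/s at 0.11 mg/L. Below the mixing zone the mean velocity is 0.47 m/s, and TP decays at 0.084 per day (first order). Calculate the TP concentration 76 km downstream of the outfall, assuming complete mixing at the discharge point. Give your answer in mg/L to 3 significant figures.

0.569 mg/L

1150 L/s = 1.15 m³/s.
2760 L/s = 2.76 m³/s.
After complete mixing, C₀ = (1.15·2 + 2.76·0.11) / 3.91 = 0.6659 mg/L.
Travel time t = 7.6e+04 m / 0.47 m/s = 1.617e+05 s = 1.872 d.
C = 0.6659·exp(−0.084·1.872) = 0.6659·0.8545 = 0.569 mg/L.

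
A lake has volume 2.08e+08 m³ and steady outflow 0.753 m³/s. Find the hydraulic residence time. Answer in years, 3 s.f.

Q = 0.753 m³/s × 3.156e+07 s/yr = 2.376e+07 m³/yr.
Hydraulic residence time τ = V/Q = 2.08e+08/2.376e+07 = 8.753 yr.

8.75 yr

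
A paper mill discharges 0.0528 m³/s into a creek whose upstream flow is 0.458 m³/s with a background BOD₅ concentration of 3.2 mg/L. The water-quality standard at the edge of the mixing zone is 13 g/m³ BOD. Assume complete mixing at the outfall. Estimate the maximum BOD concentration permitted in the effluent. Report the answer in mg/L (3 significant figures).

Mass balance: 13·0.5108 = 0.0528·Cₑ + 0.458·3.2.
Cₑ = (6.64 − 1.466) / 0.0528 = 98.01 mg/L.

98.0 mg/L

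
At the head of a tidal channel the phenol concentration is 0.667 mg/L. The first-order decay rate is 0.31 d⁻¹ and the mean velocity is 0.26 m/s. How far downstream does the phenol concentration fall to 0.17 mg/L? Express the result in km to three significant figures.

From C = C₀·e^(−kt), t = ln(C₀/C)/k = ln(0.667/0.17)/0.31 = 1.367/0.31 = 4.41 d.
Distance = v·t = 0.26 m/s × 3.81e+05 s = 9.906e+04 m = 99.06 km.

99.1 km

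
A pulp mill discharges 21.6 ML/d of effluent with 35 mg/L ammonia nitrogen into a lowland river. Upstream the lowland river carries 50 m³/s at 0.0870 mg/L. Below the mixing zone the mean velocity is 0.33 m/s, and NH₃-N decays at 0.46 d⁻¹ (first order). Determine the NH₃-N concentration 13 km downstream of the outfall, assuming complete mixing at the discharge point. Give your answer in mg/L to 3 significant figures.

21.6 ML/d = 0.25 m³/s.
After complete mixing, C₀ = (0.25·35 + 50·0.087) / 50.25 = 0.2607 mg/L.
Travel time t = 1.3e+04 m / 0.33 m/s = 3.939e+04 s = 0.4559 d.
C = 0.2607·exp(−0.46·0.4559) = 0.2607·0.8108 = 0.2114 mg/L.

0.211 mg/L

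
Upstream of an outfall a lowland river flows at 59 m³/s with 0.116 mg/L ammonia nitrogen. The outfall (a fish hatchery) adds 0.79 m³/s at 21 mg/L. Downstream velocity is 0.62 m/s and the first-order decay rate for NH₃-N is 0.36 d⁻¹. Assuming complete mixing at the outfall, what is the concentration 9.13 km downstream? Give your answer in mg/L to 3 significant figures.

0.369 mg/L

After complete mixing, C₀ = (0.79·21 + 59·0.116) / 59.79 = 0.3919 mg/L.
Travel time t = 9130 m / 0.62 m/s = 1.473e+04 s = 0.1704 d.
C = 0.3919·exp(−0.36·0.1704) = 0.3919·0.9405 = 0.3686 mg/L.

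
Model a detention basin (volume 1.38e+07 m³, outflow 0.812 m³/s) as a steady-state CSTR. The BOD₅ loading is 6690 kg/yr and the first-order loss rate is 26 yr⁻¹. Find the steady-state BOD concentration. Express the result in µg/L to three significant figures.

17.4 µg/L

Outflow Q = 0.812 m³/s × 3.156e+07 s/yr = 2.562e+07 m³/yr.
Steady-state CSTR mass balance: W = Q·C + k·V·C, so C = W/(Q + kV).
Q + kV = 2.562e+07 + 26·1.38e+07 = 3.844e+08 m³/yr.
C = 6690/3.844e+08 = 1.74e-05 kg/m³ = 0.0174 mg/L = 17.4 µg/L.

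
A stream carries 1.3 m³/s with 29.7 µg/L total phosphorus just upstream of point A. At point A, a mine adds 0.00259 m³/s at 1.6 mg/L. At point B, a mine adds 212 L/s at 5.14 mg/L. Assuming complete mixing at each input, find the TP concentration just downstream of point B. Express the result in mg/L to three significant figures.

29.7 µg/L = 0.0297 mg/L.
After input A: C = (1.3·0.0297 + 0.00259·1.6) / 1.303 = 0.03282 mg/L.
212 L/s = 0.212 m³/s.
After input B: C = (1.303·0.03282 + 0.212·5.14) / 1.515 = 0.7477 mg/L.

0.748 mg/L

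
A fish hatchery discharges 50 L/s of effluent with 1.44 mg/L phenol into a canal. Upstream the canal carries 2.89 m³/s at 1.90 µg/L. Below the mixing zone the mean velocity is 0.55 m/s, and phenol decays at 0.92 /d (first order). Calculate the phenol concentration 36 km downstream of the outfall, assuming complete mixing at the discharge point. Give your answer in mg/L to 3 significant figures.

0.0131 mg/L

50 L/s = 0.05 m³/s.
1.90 µg/L = 0.0019 mg/L.
After complete mixing, C₀ = (0.05·1.44 + 2.89·0.0019) / 2.94 = 0.02636 mg/L.
Travel time t = 3.6e+04 m / 0.55 m/s = 6.545e+04 s = 0.7576 d.
C = 0.02636·exp(−0.92·0.7576) = 0.02636·0.4981 = 0.01313 mg/L.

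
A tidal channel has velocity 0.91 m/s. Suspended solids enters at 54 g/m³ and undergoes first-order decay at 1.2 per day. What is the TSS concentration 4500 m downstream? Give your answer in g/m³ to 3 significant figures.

50.4 g/m³

Travel time t = 4500 m / 0.91 m/s = 4500/0.91 = 4945 s = 0.05723 d.
First-order decay: C = 54·exp(−1.2·0.05723) = 54·0.9336 = 50.42 g/m³.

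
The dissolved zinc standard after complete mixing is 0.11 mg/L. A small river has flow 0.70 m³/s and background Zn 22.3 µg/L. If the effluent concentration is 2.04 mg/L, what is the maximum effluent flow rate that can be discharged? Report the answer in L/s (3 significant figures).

22.3 µg/L = 0.0223 mg/L.
Mass balance at complete mixing: C_std·(Q_w + Q_r) = Q_w·C_e + Q_r·C_b.
Rearranging, Q_w = Q_r·(C_std − C_b)/(C_e − C_std) = 0.70·(0.11 − 0.0223) / (2.04 − 0.11) = 0.03181 m³/s.
= 31.81 L/s.

31.8 L/s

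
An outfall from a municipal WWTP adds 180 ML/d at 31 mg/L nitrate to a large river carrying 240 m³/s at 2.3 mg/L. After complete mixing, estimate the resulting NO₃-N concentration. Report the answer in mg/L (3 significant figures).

2.55 mg/L

180 ML/d = 2.083 m³/s.
By mass balance at complete mixing, C = (2.083·31 + 240·2.3) / (2.083 + 240) = 616.6/242.1 = 2.547 mg/L.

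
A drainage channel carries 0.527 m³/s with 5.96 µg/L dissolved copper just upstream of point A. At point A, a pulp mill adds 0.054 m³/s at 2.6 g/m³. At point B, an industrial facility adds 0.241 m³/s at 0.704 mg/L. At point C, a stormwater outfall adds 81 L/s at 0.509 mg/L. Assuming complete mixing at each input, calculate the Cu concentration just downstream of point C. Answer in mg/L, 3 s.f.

0.393 mg/L

5.96 µg/L = 0.00596 mg/L.
After input A: C = (0.527·0.00596 + 0.054·2.6) / 0.581 = 0.2471 mg/L.
After input B: C = (0.581·0.2471 + 0.241·0.704) / 0.822 = 0.381 mg/L.
81 L/s = 0.081 m³/s.
After input C: C = (0.822·0.381 + 0.081·0.509) / 0.903 = 0.3925 mg/L.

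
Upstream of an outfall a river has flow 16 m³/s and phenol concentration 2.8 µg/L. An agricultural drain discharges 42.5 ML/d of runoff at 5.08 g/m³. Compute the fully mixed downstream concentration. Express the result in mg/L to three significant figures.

0.154 mg/L

42.5 ML/d = 0.4919 m³/s.
2.8 µg/L = 0.0028 mg/L.
By mass balance at complete mixing, C = (0.4919·5.08 + 16·0.0028) / (0.4919 + 16) = 2.544/16.49 = 0.1542 mg/L.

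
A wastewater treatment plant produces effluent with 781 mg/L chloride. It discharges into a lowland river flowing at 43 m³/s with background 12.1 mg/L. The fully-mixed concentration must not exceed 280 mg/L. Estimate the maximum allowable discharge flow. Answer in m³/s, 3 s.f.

23.0 m³/s

Mass balance at complete mixing: C_std·(Q_w + Q_r) = Q_w·C_e + Q_r·C_b.
Rearranging, Q_w = Q_r·(C_std − C_b)/(C_e − C_std) = 43·(280 − 12.1) / (781 − 280) = 22.99 m³/s.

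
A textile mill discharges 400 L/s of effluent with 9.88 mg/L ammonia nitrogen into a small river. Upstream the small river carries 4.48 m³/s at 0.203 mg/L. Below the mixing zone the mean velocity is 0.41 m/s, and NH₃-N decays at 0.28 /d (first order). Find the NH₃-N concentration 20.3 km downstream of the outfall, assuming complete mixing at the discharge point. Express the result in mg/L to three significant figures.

400 L/s = 0.4 m³/s.
After complete mixing, C₀ = (0.4·9.88 + 4.48·0.203) / 4.88 = 0.9962 mg/L.
Travel time t = 2.03e+04 m / 0.41 m/s = 4.951e+04 s = 0.5731 d.
C = 0.9962·exp(−0.28·0.5731) = 0.9962·0.8518 = 0.8485 mg/L.

0.849 mg/L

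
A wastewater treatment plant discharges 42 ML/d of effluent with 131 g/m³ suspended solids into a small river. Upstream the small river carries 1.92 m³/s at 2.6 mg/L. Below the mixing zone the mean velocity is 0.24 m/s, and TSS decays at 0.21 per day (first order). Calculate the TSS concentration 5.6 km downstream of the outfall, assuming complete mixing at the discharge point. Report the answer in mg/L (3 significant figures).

27.0 mg/L

42 ML/d = 0.4861 m³/s.
After complete mixing, C₀ = (0.4861·131 + 1.92·2.6) / 2.406 = 28.54 mg/L.
Travel time t = 5600 m / 0.24 m/s = 2.333e+04 s = 0.2701 d.
C = 28.54·exp(−0.21·0.2701) = 28.54·0.9449 = 26.97 mg/L.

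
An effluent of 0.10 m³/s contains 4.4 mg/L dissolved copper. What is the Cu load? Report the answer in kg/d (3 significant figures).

38.0 kg/d

Mass flux = Q·C = 0.1 m³/s × 4.4 g/m³ = 0.44 g/s.
= 0.44 g/s × 86.4 = 38.02 kg/d.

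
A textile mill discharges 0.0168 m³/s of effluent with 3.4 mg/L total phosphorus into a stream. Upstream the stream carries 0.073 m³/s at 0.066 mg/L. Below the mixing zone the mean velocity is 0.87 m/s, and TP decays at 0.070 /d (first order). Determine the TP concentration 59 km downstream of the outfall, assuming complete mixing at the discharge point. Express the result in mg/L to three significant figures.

After complete mixing, C₀ = (0.0168·3.4 + 0.073·0.066) / 0.0898 = 0.6897 mg/L.
Travel time t = 5.9e+04 m / 0.87 m/s = 6.782e+04 s = 0.7849 d.
C = 0.6897·exp(−0.070·0.7849) = 0.6897·0.9465 = 0.6529 mg/L.

0.653 mg/L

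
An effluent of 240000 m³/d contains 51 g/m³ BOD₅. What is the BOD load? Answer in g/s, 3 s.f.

240000 m³/d = 2.778 m³/s.
Mass flux = Q·C = 2.778 m³/s × 51 g/m³ = 141.7 g/s.

142 g/s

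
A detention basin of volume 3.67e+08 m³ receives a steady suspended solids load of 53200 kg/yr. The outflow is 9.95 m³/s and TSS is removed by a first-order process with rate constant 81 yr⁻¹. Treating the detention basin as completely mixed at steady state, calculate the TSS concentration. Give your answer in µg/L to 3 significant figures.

Outflow Q = 9.95 m³/s × 3.156e+07 s/yr = 3.14e+08 m³/yr.
Steady-state CSTR mass balance: W = Q·C + k·V·C, so C = W/(Q + kV).
Q + kV = 3.14e+08 + 81·3.67e+08 = 3.004e+10 m³/yr.
C = 53200/3.004e+10 = 1.771e-06 kg/m³ = 0.001771 mg/L = 1.771 µg/L.

1.77 µg/L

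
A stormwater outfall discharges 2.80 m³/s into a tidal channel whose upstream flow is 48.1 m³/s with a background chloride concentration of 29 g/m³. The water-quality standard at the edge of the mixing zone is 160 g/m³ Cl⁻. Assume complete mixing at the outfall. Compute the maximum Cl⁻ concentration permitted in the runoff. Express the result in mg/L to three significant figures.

2410 mg/L

Mass balance: 160·50.9 = 2.8·Cₑ + 48.1·29.
Cₑ = (8144 − 1395) / 2.8 = 2410 mg/L.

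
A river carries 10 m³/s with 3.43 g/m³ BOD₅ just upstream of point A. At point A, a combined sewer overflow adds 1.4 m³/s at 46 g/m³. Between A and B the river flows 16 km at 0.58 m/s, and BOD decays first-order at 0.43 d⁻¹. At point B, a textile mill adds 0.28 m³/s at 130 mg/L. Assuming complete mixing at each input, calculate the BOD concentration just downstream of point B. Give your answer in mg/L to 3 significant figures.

10.5 mg/L

After input A: C = (10·3.43 + 1.4·46) / 11.4 = 8.658 mg/L.
Over the 16 km reach to input B (t = 2.759e+04 s = 0.3193 d), decay gives C = 8.658·exp(−0.43·0.3193) = 7.547 mg/L.
After input B: C = (11.4·7.547 + 0.28·130) / 11.68 = 10.48 mg/L.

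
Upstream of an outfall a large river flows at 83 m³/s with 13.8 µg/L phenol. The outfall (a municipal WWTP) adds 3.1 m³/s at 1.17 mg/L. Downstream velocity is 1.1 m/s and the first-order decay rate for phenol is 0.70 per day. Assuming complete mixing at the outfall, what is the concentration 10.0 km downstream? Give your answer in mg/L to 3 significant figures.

0.0515 mg/L

13.8 µg/L = 0.0138 mg/L.
After complete mixing, C₀ = (3.1·1.17 + 83·0.0138) / 86.1 = 0.05543 mg/L.
Travel time t = 1e+04 m / 1.1 m/s = 9091 s = 0.1052 d.
C = 0.05543·exp(−0.70·0.1052) = 0.05543·0.929 = 0.05149 mg/L.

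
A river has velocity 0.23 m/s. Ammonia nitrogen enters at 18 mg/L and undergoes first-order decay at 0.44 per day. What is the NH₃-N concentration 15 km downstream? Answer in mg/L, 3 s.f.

12.9 mg/L

Travel time t = 15 km / 0.23 m/s = 1.5e+04/0.23 = 6.522e+04 s = 0.7548 d.
First-order decay: C = 18·exp(−0.44·0.7548) = 18·0.7174 = 12.91 mg/L.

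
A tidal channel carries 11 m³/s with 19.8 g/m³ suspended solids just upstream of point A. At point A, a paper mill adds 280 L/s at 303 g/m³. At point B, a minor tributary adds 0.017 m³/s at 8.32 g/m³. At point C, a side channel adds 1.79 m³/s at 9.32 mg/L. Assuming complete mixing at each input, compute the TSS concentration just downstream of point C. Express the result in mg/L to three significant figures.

24.4 mg/L

280 L/s = 0.28 m³/s.
After input A: C = (11·19.8 + 0.28·303) / 11.28 = 26.83 mg/L.
After input B: C = (11.28·26.83 + 0.017·8.32) / 11.3 = 26.8 mg/L.
After input C: C = (11.3·26.8 + 1.79·9.32) / 13.09 = 24.41 mg/L.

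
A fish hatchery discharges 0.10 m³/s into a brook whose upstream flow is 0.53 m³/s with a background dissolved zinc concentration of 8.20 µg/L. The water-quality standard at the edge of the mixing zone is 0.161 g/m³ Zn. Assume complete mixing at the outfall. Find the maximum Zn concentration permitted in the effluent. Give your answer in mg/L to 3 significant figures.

0.971 mg/L

8.20 µg/L = 0.0082 mg/L.
Mass balance: 0.161·0.63 = 0.1·Cₑ + 0.53·0.0082.
Cₑ = (0.1014 − 0.004346) / 0.1 = 0.9708 mg/L.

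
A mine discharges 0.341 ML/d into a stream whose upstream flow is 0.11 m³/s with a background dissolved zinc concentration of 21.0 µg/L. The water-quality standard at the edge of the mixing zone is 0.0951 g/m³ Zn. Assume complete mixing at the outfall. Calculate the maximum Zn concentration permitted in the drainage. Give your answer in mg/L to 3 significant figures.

2.16 mg/L

0.341 ML/d = 0.003947 m³/s.
21.0 µg/L = 0.021 mg/L.
Mass balance: 0.0951·0.1139 = 0.003947·Cₑ + 0.11·0.021.
Cₑ = (0.01084 − 0.00231) / 0.003947 = 2.16 mg/L.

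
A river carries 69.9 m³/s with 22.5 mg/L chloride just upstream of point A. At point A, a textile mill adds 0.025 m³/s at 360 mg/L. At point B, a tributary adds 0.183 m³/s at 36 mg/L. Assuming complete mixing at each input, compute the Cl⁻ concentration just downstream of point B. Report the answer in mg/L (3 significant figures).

After input A: C = (69.9·22.5 + 0.025·360) / 69.93 = 22.62 mg/L.
After input B: C = (69.93·22.62 + 0.183·36) / 70.11 = 22.66 mg/L.

22.7 mg/L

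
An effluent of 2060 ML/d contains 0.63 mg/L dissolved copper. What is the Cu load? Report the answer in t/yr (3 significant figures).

474 t/yr

2060 ML/d = 23.84 m³/s.
Mass flux = Q·C = 23.84 m³/s × 0.63 g/m³ = 15.02 g/s.
= 15.02 g/s × 31.56 = 474 t/yr.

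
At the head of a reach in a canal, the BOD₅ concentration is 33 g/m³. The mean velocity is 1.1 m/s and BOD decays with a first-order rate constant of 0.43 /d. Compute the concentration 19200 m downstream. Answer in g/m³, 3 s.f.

Travel time t = 19200 m / 1.1 m/s = 1.92e+04/1.1 = 1.745e+04 s = 0.202 d.
First-order decay: C = 33·exp(−0.43·0.202) = 33·0.9168 = 30.25 g/m³.

30.3 g/m³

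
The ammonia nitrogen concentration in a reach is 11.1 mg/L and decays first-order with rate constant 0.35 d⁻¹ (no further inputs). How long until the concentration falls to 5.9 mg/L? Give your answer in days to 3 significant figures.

t = ln(C₀/C)/k = ln(11.1/5.9)/0.35 = 0.632/0.35 = 1.806 d.

1.81 d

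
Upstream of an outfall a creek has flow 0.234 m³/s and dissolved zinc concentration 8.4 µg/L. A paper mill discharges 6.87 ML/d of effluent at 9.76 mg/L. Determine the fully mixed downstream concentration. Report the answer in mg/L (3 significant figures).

6.87 ML/d = 0.07951 m³/s.
8.4 µg/L = 0.0084 mg/L.
Conservation of mass across the mixing zone: C = (0.07951·9.76 + 0.234·0.0084) / (0.07951 + 0.234) = 0.778/0.3135 = 2.482 mg/L.

2.48 mg/L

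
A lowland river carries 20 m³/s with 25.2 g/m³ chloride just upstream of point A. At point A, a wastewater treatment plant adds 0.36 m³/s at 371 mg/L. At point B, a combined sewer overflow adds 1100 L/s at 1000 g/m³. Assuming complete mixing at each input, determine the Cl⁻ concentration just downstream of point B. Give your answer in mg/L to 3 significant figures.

81.0 mg/L

After input A: C = (20·25.2 + 0.36·371) / 20.36 = 31.31 mg/L.
1100 L/s = 1.1 m³/s.
After input B: C = (20.36·31.31 + 1.1·1000) / 21.46 = 80.97 mg/L.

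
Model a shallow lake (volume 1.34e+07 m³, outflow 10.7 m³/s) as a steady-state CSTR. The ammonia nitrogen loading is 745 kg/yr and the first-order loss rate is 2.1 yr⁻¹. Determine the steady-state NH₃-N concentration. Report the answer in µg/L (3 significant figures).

Outflow Q = 10.7 m³/s × 3.156e+07 s/yr = 3.377e+08 m³/yr.
Steady-state CSTR mass balance: W = Q·C + k·V·C, so C = W/(Q + kV).
Q + kV = 3.377e+08 + 2.1·1.34e+07 = 3.658e+08 m³/yr.
C = 745/3.658e+08 = 2.037e-06 kg/m³ = 0.002037 mg/L = 2.037 µg/L.

2.04 µg/L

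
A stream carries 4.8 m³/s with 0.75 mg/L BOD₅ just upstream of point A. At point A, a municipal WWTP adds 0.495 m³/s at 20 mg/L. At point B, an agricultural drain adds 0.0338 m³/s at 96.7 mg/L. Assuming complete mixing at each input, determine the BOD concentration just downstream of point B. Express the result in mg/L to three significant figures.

After input A: C = (4.8·0.75 + 0.495·20) / 5.295 = 2.55 mg/L.
After input B: C = (5.295·2.55 + 0.0338·96.7) / 5.329 = 3.147 mg/L.

3.15 mg/L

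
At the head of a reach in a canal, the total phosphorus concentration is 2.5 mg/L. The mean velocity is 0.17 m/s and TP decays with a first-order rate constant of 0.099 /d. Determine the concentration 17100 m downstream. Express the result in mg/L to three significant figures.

Travel time t = 17100 m / 0.17 m/s = 1.71e+04/0.17 = 1.006e+05 s = 1.164 d.
First-order decay: C = 2.5·exp(−0.099·1.164) = 2.5·0.8911 = 2.228 mg/L.

2.23 mg/L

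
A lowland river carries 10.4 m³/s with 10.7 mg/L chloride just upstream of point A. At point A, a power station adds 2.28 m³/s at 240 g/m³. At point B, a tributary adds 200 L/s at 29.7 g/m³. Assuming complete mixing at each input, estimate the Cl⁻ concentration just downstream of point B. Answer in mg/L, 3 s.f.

51.6 mg/L

After input A: C = (10.4·10.7 + 2.28·240) / 12.68 = 51.93 mg/L.
200 L/s = 0.2 m³/s.
After input B: C = (12.68·51.93 + 0.2·29.7) / 12.88 = 51.59 mg/L.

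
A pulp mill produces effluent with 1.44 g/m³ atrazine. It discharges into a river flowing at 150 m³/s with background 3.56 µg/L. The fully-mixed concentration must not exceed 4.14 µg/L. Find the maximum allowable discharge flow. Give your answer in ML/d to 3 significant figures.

3.56 µg/L = 0.00356 mg/L.
4.14 µg/L = 0.00414 mg/L.
Mass balance at complete mixing: C_std·(Q_w + Q_r) = Q_w·C_e + Q_r·C_b.
Rearranging, Q_w = Q_r·(C_std − C_b)/(C_e − C_std) = 150·(0.00414 − 0.00356) / (1.44 − 0.00414) = 0.06059 m³/s.
= 5.235 ML/d.

5.24 ML/d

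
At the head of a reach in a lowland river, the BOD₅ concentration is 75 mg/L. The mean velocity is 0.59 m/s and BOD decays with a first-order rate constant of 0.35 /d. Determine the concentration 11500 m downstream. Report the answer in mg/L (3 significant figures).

Travel time t = 11500 m / 0.59 m/s = 1.15e+04/0.59 = 1.949e+04 s = 0.2256 d.
First-order decay: C = 75·exp(−0.35·0.2256) = 75·0.9241 = 69.31 mg/L.

69.3 mg/L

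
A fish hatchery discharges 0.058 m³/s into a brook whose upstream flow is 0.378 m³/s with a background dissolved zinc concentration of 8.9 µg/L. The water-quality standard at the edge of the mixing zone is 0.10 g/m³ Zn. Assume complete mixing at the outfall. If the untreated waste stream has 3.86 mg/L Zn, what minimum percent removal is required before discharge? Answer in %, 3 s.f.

8.9 µg/L = 0.0089 mg/L.
Mass balance: 0.1·0.436 = 0.058·Cₑ + 0.378·0.0089.
Cₑ = (0.0436 − 0.003364) / 0.058 = 0.6937 mg/L.
Required removal = 1 − 0.6937/3.86 = 82.03 %.

82.0 %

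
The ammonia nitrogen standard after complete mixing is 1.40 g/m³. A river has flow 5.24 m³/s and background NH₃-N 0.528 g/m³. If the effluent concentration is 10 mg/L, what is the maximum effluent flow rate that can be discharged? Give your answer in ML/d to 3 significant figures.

45.9 ML/d

Mass balance at complete mixing: C_std·(Q_w + Q_r) = Q_w·C_e + Q_r·C_b.
Rearranging, Q_w = Q_r·(C_std − C_b)/(C_e − C_std) = 5.24·(1.4 − 0.528) / (10 − 1.4) = 0.5313 m³/s.
= 45.91 ML/d.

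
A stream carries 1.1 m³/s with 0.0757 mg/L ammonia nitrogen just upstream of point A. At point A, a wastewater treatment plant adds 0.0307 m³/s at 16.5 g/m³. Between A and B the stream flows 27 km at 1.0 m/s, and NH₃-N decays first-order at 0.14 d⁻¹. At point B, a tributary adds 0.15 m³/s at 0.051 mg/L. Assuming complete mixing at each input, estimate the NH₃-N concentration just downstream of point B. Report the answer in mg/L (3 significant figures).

After input A: C = (1.1·0.0757 + 0.0307·16.5) / 1.131 = 0.5216 mg/L.
Over the 27 km reach to input B (t = 2.7e+04 s = 0.3125 d), decay gives C = 0.5216·exp(−0.14·0.3125) = 0.4993 mg/L.
After input B: C = (1.131·0.4993 + 0.15·0.051) / 1.281 = 0.4468 mg/L.

0.447 mg/L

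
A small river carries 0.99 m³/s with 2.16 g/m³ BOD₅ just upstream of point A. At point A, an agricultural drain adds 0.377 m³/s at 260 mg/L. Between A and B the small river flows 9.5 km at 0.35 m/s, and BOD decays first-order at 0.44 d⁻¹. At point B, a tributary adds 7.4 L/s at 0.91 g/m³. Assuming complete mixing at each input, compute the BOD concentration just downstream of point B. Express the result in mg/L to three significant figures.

After input A: C = (0.99·2.16 + 0.377·260) / 1.367 = 73.27 mg/L.
Over the 9.5 km reach to input B (t = 2.714e+04 s = 0.3142 d), decay gives C = 73.27·exp(−0.44·0.3142) = 63.81 mg/L.
7.4 L/s = 0.0074 m³/s.
After input B: C = (1.367·63.81 + 0.0074·0.91) / 1.374 = 63.47 mg/L.

63.5 mg/L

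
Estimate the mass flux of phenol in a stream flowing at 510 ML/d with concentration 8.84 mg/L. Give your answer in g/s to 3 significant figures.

52.2 g/s

510 ML/d = 5.903 m³/s.
Mass flux = Q·C = 5.903 m³/s × 8.84 g/m³ = 52.18 g/s.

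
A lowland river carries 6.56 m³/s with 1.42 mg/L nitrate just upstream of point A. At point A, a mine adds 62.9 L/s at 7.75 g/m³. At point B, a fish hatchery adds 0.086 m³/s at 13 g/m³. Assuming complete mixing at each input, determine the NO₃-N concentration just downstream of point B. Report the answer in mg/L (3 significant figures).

62.9 L/s = 0.0629 m³/s.
After input A: C = (6.56·1.42 + 0.0629·7.75) / 6.623 = 1.48 mg/L.
After input B: C = (6.623·1.48 + 0.086·13) / 6.709 = 1.628 mg/L.

1.63 mg/L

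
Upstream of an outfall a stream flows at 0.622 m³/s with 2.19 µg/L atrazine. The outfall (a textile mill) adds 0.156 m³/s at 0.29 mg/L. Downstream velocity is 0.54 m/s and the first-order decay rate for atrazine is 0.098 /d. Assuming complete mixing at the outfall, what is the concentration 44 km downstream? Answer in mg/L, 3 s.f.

2.19 µg/L = 0.00219 mg/L.
After complete mixing, C₀ = (0.156·0.29 + 0.622·0.00219) / 0.778 = 0.0599 mg/L.
Travel time t = 4.4e+04 m / 0.54 m/s = 8.148e+04 s = 0.9431 d.
C = 0.0599·exp(−0.098·0.9431) = 0.0599·0.9117 = 0.05461 mg/L.

0.0546 mg/L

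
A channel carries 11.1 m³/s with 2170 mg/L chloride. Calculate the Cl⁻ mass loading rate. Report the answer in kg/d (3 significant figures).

2.08e+06 kg/d

Mass flux = Q·C = 11.1 m³/s × 2170 g/m³ = 2.409e+04 g/s.
= 2.409e+04 g/s × 86.4 = 2.081e+06 kg/d.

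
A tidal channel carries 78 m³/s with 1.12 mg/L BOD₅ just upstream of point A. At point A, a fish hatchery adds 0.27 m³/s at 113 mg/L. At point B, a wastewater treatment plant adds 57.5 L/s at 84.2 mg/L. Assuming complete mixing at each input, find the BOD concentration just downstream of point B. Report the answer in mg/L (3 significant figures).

After input A: C = (78·1.12 + 0.27·113) / 78.27 = 1.506 mg/L.
57.5 L/s = 0.0575 m³/s.
After input B: C = (78.27·1.506 + 0.0575·84.2) / 78.33 = 1.567 mg/L.

1.57 mg/L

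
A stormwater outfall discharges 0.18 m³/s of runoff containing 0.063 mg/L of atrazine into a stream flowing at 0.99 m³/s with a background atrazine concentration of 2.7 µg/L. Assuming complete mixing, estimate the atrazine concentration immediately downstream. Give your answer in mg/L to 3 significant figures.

0.0120 mg/L

2.7 µg/L = 0.0027 mg/L.
Flow-weighted mixing gives C = (0.18·0.063 + 0.99·0.0027) / (0.18 + 0.99) = 0.01401/1.17 = 0.01198 mg/L.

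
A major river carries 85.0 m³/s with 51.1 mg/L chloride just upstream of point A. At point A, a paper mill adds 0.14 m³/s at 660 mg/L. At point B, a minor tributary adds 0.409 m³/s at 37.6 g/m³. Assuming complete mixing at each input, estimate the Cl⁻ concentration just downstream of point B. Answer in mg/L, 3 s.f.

After input A: C = (85·51.1 + 0.14·660) / 85.14 = 52.1 mg/L.
After input B: C = (85.14·52.1 + 0.409·37.6) / 85.55 = 52.03 mg/L.

52.0 mg/L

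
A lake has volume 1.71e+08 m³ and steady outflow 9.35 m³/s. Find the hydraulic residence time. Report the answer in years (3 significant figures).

Q = 9.35 m³/s × 3.156e+07 s/yr = 2.951e+08 m³/yr.
Hydraulic residence time τ = V/Q = 1.71e+08/2.951e+08 = 0.5795 yr.

0.580 yr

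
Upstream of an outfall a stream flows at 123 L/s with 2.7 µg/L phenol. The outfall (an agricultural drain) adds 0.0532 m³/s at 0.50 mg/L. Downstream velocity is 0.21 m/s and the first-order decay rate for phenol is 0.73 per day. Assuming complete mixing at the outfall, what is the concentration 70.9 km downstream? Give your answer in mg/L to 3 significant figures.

0.00882 mg/L

123 L/s = 0.123 m³/s.
2.7 µg/L = 0.0027 mg/L.
After complete mixing, C₀ = (0.0532·0.5 + 0.123·0.0027) / 0.1762 = 0.1528 mg/L.
Travel time t = 7.09e+04 m / 0.21 m/s = 3.376e+05 s = 3.908 d.
C = 0.1528·exp(−0.73·3.908) = 0.1528·0.0577 = 0.008819 mg/L.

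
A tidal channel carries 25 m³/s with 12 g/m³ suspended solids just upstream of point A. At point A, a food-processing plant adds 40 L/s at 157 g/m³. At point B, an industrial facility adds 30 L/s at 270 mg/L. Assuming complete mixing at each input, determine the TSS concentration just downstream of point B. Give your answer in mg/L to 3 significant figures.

40 L/s = 0.04 m³/s.
After input A: C = (25·12 + 0.04·157) / 25.04 = 12.23 mg/L.
30 L/s = 0.03 m³/s.
After input B: C = (25.04·12.23 + 0.03·270) / 25.07 = 12.54 mg/L.

12.5 mg/L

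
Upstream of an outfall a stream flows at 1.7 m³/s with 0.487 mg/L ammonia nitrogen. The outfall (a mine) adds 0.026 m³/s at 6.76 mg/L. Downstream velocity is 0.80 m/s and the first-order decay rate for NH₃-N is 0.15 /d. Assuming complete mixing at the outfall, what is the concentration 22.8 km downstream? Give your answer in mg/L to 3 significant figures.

0.553 mg/L

After complete mixing, C₀ = (0.026·6.76 + 1.7·0.487) / 1.726 = 0.5815 mg/L.
Travel time t = 2.28e+04 m / 0.80 m/s = 2.85e+04 s = 0.3299 d.
C = 0.5815·exp(−0.15·0.3299) = 0.5815·0.9517 = 0.5534 mg/L.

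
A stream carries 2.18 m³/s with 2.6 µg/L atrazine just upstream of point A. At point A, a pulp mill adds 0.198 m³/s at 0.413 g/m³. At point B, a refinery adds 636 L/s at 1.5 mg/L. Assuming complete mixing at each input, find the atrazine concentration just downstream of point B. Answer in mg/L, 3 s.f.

2.6 µg/L = 0.0026 mg/L.
After input A: C = (2.18·0.0026 + 0.198·0.413) / 2.378 = 0.03677 mg/L.
636 L/s = 0.636 m³/s.
After input B: C = (2.378·0.03677 + 0.636·1.5) / 3.014 = 0.3455 mg/L.

0.346 mg/L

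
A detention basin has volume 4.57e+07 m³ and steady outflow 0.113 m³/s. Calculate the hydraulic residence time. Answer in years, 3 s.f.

Q = 0.113 m³/s × 3.156e+07 s/yr = 3.566e+06 m³/yr.
Hydraulic residence time τ = V/Q = 4.57e+07/3.566e+06 = 12.82 yr.

12.8 yr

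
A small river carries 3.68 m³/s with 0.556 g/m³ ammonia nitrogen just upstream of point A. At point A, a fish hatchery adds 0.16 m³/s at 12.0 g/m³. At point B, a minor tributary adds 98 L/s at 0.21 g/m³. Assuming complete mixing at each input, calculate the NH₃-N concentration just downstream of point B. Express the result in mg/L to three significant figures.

After input A: C = (3.68·0.556 + 0.16·12) / 3.84 = 1.033 mg/L.
98 L/s = 0.098 m³/s.
After input B: C = (3.84·1.033 + 0.098·0.21) / 3.938 = 1.012 mg/L.

1.01 mg/L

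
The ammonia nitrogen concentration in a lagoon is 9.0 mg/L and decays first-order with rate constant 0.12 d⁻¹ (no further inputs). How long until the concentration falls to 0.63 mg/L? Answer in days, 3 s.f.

22.2 d

t = ln(C₀/C)/k = ln(9.0/0.63)/0.12 = 2.659/0.12 = 22.16 d.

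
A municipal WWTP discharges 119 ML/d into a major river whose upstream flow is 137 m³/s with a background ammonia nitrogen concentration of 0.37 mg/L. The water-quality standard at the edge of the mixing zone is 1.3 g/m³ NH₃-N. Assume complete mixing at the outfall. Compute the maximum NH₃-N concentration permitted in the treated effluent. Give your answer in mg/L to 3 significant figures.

93.8 mg/L

119 ML/d = 1.377 m³/s.
Mass balance: 1.3·138.4 = 1.377·Cₑ + 137·0.37.
Cₑ = (179.9 − 50.69) / 1.377 = 93.81 mg/L.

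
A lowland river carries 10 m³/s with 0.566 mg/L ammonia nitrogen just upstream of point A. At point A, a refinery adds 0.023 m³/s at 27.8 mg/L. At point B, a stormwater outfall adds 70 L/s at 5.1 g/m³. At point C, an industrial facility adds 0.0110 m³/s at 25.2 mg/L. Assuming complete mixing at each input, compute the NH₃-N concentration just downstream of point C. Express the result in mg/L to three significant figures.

0.686 mg/L

After input A: C = (10·0.566 + 0.023·27.8) / 10.02 = 0.6285 mg/L.
70 L/s = 0.07 m³/s.
After input B: C = (10.02·0.6285 + 0.07·5.1) / 10.09 = 0.6595 mg/L.
After input C: C = (10.09·0.6595 + 0.011·25.2) / 10.1 = 0.6862 mg/L.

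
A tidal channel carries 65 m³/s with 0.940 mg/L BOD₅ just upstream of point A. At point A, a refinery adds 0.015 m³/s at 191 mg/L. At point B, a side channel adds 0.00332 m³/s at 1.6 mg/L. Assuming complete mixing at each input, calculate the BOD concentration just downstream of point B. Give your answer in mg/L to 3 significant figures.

0.984 mg/L

After input A: C = (65·0.94 + 0.015·191) / 65.02 = 0.9838 mg/L.
After input B: C = (65.02·0.9838 + 0.00332·1.6) / 65.02 = 0.9839 mg/L.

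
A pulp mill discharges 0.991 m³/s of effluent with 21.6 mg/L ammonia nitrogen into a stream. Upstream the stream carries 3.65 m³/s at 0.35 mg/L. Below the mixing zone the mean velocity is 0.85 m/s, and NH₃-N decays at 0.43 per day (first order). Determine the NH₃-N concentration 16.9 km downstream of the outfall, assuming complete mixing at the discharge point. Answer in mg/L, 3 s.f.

After complete mixing, C₀ = (0.991·21.6 + 3.65·0.35) / 4.641 = 4.888 mg/L.
Travel time t = 1.69e+04 m / 0.85 m/s = 1.988e+04 s = 0.2301 d.
C = 4.888·exp(−0.43·0.2301) = 4.888·0.9058 = 4.427 mg/L.

4.43 mg/L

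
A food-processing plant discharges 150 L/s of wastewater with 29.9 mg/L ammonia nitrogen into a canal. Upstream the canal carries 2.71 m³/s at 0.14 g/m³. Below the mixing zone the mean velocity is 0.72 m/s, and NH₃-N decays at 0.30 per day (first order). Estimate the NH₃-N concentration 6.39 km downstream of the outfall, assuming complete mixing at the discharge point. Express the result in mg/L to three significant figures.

150 L/s = 0.15 m³/s.
After complete mixing, C₀ = (0.15·29.9 + 2.71·0.14) / 2.86 = 1.701 mg/L.
Travel time t = 6390 m / 0.72 m/s = 8875 s = 0.1027 d.
C = 1.701·exp(−0.30·0.1027) = 1.701·0.9697 = 1.649 mg/L.

1.65 mg/L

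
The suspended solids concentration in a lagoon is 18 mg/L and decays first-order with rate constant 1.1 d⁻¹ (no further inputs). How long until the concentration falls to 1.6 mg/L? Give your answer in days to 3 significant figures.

t = ln(C₀/C)/k = ln(18/1.6)/1.1 = 2.42/1.1 = 2.2 d.

2.20 d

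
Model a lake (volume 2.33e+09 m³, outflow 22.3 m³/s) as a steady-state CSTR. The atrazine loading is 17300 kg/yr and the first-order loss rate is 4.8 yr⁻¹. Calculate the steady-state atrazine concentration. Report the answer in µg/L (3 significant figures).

Outflow Q = 22.3 m³/s × 3.156e+07 s/yr = 7.037e+08 m³/yr.
Steady-state CSTR mass balance: W = Q·C + k·V·C, so C = W/(Q + kV).
Q + kV = 7.037e+08 + 4.8·2.33e+09 = 1.189e+10 m³/yr.
C = 17300/1.189e+10 = 1.455e-06 kg/m³ = 0.001455 mg/L = 1.455 µg/L.

1.46 µg/L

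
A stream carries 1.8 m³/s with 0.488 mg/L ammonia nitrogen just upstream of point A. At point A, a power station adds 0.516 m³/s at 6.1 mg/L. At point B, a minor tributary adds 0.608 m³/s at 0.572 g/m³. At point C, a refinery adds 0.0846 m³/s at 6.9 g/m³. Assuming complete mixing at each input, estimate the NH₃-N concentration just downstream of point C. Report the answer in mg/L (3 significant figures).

After input A: C = (1.8·0.488 + 0.516·6.1) / 2.316 = 1.738 mg/L.
After input B: C = (2.316·1.738 + 0.608·0.572) / 2.924 = 1.496 mg/L.
After input C: C = (2.924·1.496 + 0.0846·6.9) / 3.009 = 1.648 mg/L.

1.65 mg/L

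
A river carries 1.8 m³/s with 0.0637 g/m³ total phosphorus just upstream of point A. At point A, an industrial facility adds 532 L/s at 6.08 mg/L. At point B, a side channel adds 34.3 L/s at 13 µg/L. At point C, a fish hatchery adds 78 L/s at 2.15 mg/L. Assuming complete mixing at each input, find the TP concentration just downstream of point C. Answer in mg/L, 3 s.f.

1.44 mg/L

532 L/s = 0.532 m³/s.
After input A: C = (1.8·0.0637 + 0.532·6.08) / 2.332 = 1.436 mg/L.
34.3 L/s = 0.0343 m³/s.
13 µg/L = 0.013 mg/L.
After input B: C = (2.332·1.436 + 0.0343·0.013) / 2.366 = 1.416 mg/L.
78 L/s = 0.078 m³/s.
After input C: C = (2.366·1.416 + 0.078·2.15) / 2.444 = 1.439 mg/L.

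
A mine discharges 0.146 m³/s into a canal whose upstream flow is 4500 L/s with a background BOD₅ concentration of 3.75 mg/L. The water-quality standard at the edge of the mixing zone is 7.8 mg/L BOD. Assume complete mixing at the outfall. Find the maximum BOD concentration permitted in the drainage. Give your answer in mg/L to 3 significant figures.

4500 L/s = 4.5 m³/s.
Mass balance: 7.8·4.646 = 0.146·Cₑ + 4.5·3.75.
Cₑ = (36.24 − 16.88) / 0.146 = 132.6 mg/L.

133 mg/L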